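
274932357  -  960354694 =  - 685422337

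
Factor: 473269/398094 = 2^( - 1)*3^ ( - 1) * 43^( - 1)*433^1*1093^1  *1543^( - 1) 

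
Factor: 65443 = 7^1*9349^1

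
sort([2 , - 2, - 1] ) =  [ - 2, - 1,2]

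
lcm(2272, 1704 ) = 6816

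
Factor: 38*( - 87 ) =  - 3306 = - 2^1 * 3^1 * 19^1 * 29^1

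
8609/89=8609/89=   96.73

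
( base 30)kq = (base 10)626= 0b1001110010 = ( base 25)101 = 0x272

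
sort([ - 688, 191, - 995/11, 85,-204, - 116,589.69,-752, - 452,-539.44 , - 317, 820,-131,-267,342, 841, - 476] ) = [  -  752, - 688, - 539.44, - 476, - 452,-317, - 267, - 204, -131, - 116, - 995/11,  85, 191,342, 589.69,820,841] 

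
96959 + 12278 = 109237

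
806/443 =806/443 = 1.82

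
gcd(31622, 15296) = 2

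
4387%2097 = 193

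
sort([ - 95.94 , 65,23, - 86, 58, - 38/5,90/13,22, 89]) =[ - 95.94, - 86,-38/5, 90/13, 22, 23, 58, 65 , 89 ]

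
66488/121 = 66488/121= 549.49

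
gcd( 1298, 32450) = 1298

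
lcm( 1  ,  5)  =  5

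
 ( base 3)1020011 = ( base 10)895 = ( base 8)1577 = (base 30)TP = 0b1101111111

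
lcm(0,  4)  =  0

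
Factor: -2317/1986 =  - 7/6  =  - 2^( - 1)*3^( - 1)*7^1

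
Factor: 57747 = 3^1*19249^1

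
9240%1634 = 1070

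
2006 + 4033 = 6039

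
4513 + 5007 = 9520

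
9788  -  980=8808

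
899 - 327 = 572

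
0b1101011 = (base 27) 3q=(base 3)10222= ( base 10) 107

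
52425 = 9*5825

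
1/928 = 1/928 = 0.00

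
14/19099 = 14/19099 = 0.00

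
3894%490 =464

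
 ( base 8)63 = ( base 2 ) 110011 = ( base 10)51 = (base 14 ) 39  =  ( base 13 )3C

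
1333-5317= -3984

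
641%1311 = 641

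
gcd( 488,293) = 1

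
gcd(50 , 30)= 10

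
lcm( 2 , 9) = 18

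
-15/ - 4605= 1/307 = 0.00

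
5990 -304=5686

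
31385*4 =125540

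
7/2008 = 7/2008 = 0.00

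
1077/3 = 359 = 359.00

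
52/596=13/149=0.09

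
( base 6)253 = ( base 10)105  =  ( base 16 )69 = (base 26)41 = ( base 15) 70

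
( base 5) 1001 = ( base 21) 60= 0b1111110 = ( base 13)99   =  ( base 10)126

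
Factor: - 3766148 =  - 2^2 *941537^1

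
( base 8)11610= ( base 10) 5000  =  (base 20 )ca0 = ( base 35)42u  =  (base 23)9a9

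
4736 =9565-4829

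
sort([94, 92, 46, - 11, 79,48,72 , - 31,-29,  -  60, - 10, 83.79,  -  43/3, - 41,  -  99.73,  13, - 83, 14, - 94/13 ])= [ - 99.73, - 83,- 60, - 41, - 31, - 29, - 43/3,  -  11, -10  ,-94/13,13, 14,46,48, 72, 79, 83.79,92, 94] 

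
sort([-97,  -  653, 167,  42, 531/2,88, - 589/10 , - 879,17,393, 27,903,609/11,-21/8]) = [  -  879, - 653, - 97, -589/10, - 21/8,17, 27, 42, 609/11, 88, 167, 531/2, 393 , 903]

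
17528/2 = 8764 = 8764.00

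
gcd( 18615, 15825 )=15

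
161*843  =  135723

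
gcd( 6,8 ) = 2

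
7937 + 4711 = 12648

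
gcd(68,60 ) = 4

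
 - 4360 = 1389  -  5749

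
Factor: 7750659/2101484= 1107237/300212 = 2^( - 2) * 3^1 * 11^(-1)*6823^(-1)* 369079^1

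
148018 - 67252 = 80766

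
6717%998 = 729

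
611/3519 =611/3519=0.17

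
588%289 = 10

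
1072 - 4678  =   - 3606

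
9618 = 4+9614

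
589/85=6 + 79/85 = 6.93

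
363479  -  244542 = 118937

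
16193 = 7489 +8704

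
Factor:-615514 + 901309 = 285795= 3^3*5^1* 29^1*73^1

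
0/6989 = 0 = 0.00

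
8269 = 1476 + 6793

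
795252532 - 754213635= 41038897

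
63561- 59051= 4510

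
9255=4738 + 4517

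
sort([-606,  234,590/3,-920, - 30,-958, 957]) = [ - 958,-920 , - 606, - 30,  590/3, 234, 957 ]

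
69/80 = 69/80 = 0.86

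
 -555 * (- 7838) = 4350090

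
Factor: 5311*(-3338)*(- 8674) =153773695532=2^2*47^1*113^1*1669^1*4337^1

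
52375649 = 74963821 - 22588172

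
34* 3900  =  132600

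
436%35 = 16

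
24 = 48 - 24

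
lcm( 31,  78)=2418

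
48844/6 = 8140 + 2/3 = 8140.67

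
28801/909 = 28801/909=31.68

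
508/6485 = 508/6485 = 0.08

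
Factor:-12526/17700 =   -  6263/8850 = -2^( - 1 )*3^( - 1)* 5^( - 2 )*59^(-1 ) * 6263^1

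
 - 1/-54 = 1/54 =0.02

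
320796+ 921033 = 1241829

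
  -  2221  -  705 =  - 2926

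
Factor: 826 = 2^1* 7^1*59^1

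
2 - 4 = -2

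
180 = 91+89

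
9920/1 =9920 =9920.00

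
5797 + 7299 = 13096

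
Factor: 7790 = 2^1 * 5^1*19^1 * 41^1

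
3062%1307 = 448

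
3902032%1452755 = 996522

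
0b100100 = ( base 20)1G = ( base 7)51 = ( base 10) 36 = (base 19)1h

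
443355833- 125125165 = 318230668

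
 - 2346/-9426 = 391/1571 = 0.25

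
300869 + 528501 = 829370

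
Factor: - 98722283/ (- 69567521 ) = 11^1*373^1*24061^1*69567521^( - 1)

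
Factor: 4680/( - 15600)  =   - 2^( - 1) * 3^1*5^ (  -  1) = - 3/10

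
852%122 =120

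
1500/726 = 2 + 8/121  =  2.07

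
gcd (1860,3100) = 620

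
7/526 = 7/526= 0.01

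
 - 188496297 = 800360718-988857015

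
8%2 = 0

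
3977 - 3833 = 144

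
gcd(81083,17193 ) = 1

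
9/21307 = 9/21307 = 0.00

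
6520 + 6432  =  12952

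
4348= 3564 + 784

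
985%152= 73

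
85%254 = 85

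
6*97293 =583758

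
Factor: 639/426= 3/2 = 2^( - 1) * 3^1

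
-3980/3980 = -1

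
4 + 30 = 34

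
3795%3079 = 716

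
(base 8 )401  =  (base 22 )bf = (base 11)214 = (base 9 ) 315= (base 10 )257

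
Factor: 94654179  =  3^2 * 3037^1* 3463^1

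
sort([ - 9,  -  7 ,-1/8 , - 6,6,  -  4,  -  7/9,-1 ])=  [ - 9,  -  7, - 6,  -  4 ,- 1, -7/9, - 1/8,  6 ] 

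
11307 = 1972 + 9335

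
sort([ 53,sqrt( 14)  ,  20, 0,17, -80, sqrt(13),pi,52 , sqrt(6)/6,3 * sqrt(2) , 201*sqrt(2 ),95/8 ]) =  [-80,0,sqrt ( 6) /6,pi,sqrt( 13),sqrt(14 ),3*sqrt( 2) , 95/8, 17,20,52 , 53, 201*sqrt( 2 )] 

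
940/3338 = 470/1669 =0.28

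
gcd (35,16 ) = 1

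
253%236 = 17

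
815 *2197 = 1790555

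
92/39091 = 92/39091 = 0.00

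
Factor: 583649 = 11^1*97^1*547^1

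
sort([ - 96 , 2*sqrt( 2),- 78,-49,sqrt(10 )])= [-96, - 78,- 49,2 * sqrt( 2),sqrt( 10 )]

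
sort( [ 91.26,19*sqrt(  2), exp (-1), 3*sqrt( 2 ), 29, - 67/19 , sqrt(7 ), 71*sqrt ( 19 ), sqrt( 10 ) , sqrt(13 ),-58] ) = [-58, - 67/19, exp( - 1),sqrt(7), sqrt (10 ), sqrt( 13 ),3* sqrt(2),19*sqrt( 2 ), 29,  91.26, 71*sqrt(19 )]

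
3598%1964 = 1634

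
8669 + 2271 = 10940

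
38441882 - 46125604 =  - 7683722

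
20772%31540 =20772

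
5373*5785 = 31082805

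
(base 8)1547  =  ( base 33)qd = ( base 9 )1167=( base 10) 871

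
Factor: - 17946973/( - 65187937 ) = 11^1*1663^(- 1 )*39199^( - 1) * 1631543^1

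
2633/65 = 40 + 33/65 = 40.51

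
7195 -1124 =6071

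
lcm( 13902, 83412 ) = 83412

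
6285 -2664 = 3621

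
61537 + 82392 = 143929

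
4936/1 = 4936 = 4936.00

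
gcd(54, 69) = 3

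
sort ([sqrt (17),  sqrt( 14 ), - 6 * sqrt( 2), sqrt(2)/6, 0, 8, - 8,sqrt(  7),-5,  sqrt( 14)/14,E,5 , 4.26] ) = [ - 6*sqrt(2 ), - 8, - 5, 0, sqrt(2)/6,sqrt( 14 ) /14, sqrt(7), E,sqrt(14), sqrt(17), 4.26 , 5, 8]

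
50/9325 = 2/373 =0.01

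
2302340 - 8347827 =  - 6045487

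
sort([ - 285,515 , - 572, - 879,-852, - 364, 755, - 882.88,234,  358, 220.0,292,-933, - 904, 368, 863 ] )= [-933, - 904,-882.88,-879, - 852,- 572, - 364, - 285,220.0, 234,292, 358,368, 515, 755, 863 ]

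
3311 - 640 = 2671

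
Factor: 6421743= 3^2*31^1 * 23017^1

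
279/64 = 4 + 23/64 = 4.36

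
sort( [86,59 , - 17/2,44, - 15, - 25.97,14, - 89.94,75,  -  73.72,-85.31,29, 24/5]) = [ - 89.94, - 85.31, - 73.72,  -  25.97,  -  15, - 17/2, 24/5,14, 29, 44 , 59,75,  86]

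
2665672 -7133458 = -4467786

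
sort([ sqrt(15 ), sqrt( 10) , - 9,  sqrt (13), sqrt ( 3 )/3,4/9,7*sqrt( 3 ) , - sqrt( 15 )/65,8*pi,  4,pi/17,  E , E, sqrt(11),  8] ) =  [ - 9, - sqrt(15) /65, pi/17,  4/9, sqrt(3)/3 , E,E , sqrt( 10 ),sqrt(11),sqrt(13 ),  sqrt( 15),  4,  8, 7*sqrt (3), 8*pi ]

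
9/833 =9/833 = 0.01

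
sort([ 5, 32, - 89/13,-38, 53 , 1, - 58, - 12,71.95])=[-58,-38, - 12,-89/13, 1, 5, 32,53,  71.95]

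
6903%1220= 803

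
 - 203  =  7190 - 7393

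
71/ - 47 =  - 2 + 23/47 = - 1.51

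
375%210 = 165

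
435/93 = 145/31 = 4.68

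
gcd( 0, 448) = 448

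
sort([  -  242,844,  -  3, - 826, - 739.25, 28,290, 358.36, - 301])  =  [ - 826,-739.25, - 301 , - 242, - 3, 28,290, 358.36,844] 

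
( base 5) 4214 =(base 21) 15D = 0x22f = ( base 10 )559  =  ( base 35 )FY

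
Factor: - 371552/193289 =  - 2^5*17^1* 283^(-1)=- 544/283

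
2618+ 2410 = 5028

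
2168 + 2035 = 4203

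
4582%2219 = 144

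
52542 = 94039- 41497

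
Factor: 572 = 2^2*11^1*13^1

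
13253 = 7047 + 6206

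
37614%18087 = 1440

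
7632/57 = 133 + 17/19 = 133.89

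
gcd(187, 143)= 11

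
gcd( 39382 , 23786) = 14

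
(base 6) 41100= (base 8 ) 12474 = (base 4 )1110330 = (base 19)F12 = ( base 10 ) 5436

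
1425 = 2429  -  1004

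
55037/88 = 625+37/88 = 625.42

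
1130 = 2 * 565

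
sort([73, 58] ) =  [ 58,73] 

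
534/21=25  +  3/7 = 25.43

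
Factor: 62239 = 109^1*571^1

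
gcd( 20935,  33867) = 53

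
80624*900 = 72561600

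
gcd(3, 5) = 1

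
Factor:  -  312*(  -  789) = 2^3*3^2*13^1*263^1 = 246168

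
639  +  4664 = 5303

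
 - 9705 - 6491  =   -16196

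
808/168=4 +17/21 = 4.81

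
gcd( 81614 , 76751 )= 1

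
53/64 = 53/64 =0.83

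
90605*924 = 83719020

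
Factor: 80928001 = 7^1*11^1*71^1*113^1*131^1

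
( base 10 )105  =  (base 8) 151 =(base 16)69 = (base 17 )63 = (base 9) 126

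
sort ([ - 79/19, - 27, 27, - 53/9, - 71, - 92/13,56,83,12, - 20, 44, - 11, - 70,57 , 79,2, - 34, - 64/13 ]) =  [ - 71, - 70 , - 34, - 27, - 20,-11 , - 92/13, - 53/9, - 64/13, - 79/19,2, 12,27,44,56, 57, 79,83]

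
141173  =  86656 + 54517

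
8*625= 5000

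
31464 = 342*92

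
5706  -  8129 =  - 2423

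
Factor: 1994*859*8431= 2^1*859^1*997^1 * 8431^1 = 14441004626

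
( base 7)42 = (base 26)14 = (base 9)33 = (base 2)11110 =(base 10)30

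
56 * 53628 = 3003168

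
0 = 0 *82525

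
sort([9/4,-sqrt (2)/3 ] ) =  [-sqrt (2 )/3,  9/4]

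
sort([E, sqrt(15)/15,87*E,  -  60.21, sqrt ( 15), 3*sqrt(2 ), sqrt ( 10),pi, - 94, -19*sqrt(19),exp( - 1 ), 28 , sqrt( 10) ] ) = [ - 94 ,  -  19*sqrt( 19), - 60.21, sqrt(15 )/15,  exp( - 1), E, pi, sqrt( 10), sqrt(10), sqrt (15),3*sqrt(2 ),28, 87*E] 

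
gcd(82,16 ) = 2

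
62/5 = 62/5=   12.40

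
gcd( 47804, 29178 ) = 2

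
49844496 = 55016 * 906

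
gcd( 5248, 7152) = 16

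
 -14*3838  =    -  53732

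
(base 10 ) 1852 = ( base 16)73c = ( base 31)1sn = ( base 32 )1ps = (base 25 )2O2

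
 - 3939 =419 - 4358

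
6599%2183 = 50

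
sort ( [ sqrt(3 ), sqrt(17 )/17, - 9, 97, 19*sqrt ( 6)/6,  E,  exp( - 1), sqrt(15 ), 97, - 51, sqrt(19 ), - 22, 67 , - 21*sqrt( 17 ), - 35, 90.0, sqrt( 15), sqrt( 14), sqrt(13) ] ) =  [ - 21*sqrt( 17 ),  -  51, - 35, - 22 ,-9 , sqrt (17)/17, exp( - 1), sqrt( 3 ), E, sqrt( 13), sqrt( 14 ),sqrt(15),sqrt(15 ) , sqrt(19),19 * sqrt ( 6 )/6 , 67,90.0,97,97] 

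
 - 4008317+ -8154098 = -12162415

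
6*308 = 1848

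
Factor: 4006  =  2^1*2003^1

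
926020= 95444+830576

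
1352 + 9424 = 10776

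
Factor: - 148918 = -2^1*7^1 * 11^1 *967^1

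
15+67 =82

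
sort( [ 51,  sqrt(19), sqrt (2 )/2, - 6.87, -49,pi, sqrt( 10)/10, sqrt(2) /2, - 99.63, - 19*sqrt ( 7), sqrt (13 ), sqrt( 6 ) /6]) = [ - 99.63, - 19*sqrt( 7 ),- 49, - 6.87, sqrt(10)/10, sqrt(6 )/6, sqrt(2) /2, sqrt( 2) /2, pi, sqrt(13 ), sqrt ( 19), 51]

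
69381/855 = 7709/95 = 81.15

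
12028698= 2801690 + 9227008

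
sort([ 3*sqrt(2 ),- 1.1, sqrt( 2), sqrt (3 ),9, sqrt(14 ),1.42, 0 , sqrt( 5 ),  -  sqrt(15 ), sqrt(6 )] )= [ - sqrt(15), - 1.1, 0,sqrt(2),1.42, sqrt( 3), sqrt( 5 ), sqrt(6 ), sqrt( 14), 3*sqrt(2 ),9] 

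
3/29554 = 3/29554 = 0.00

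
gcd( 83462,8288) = 2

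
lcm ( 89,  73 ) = 6497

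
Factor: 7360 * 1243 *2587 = 23667117760 = 2^6  *5^1*11^1 * 13^1 * 23^1*113^1*199^1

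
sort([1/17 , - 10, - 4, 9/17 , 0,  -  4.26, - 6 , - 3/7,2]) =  [ - 10, - 6, - 4.26,-4,  -  3/7, 0, 1/17,  9/17, 2]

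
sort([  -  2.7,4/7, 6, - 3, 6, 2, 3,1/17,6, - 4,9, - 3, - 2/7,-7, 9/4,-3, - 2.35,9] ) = [ - 7,  -  4, -3, - 3, - 3, -2.7, - 2.35, - 2/7,1/17, 4/7, 2, 9/4, 3,6, 6, 6 , 9, 9]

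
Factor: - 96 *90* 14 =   -  2^7*3^3*5^1*7^1 = -120960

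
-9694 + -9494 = -19188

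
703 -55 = 648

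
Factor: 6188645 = 5^1 *947^1*1307^1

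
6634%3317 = 0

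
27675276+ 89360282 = 117035558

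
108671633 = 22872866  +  85798767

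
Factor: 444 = 2^2*3^1*37^1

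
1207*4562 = 5506334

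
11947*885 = 10573095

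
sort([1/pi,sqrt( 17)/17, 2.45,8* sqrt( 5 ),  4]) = [sqrt(17)/17,  1/pi,2.45, 4,8 * sqrt(5) ] 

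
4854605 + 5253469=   10108074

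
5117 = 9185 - 4068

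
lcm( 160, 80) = 160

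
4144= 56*74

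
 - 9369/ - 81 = 115 + 2/3 = 115.67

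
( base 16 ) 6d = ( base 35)34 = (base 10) 109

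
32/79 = 32/79 = 0.41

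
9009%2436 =1701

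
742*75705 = 56173110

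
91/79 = 91/79=1.15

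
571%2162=571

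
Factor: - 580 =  - 2^2*5^1 * 29^1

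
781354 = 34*22981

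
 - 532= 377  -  909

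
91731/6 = 15288+1/2 = 15288.50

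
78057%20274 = 17235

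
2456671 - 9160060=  - 6703389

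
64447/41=64447/41=1571.88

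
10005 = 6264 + 3741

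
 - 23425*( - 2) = 46850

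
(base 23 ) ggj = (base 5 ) 240401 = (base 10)8851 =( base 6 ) 104551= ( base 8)21223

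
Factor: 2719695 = 3^1*5^1*11^1*53^1*311^1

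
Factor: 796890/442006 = 3^1*5^1*61^( - 1 )*101^1*263^1*3623^(-1)= 398445/221003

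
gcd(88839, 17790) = 3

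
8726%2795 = 341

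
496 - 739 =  - 243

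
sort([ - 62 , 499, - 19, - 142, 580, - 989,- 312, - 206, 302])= [ - 989, - 312, - 206, - 142, - 62, - 19,302,499,580]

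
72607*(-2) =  - 145214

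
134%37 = 23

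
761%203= 152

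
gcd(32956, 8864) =4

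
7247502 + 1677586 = 8925088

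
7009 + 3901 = 10910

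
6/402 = 1/67 = 0.01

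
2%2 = 0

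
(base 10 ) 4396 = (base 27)60M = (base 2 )1000100101100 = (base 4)1010230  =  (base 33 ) 417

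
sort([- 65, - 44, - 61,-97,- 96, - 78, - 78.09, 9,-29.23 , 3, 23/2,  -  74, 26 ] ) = [-97 , - 96, - 78.09, - 78,  -  74,- 65,-61, - 44, - 29.23, 3, 9,  23/2, 26] 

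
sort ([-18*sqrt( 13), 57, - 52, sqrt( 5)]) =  [ - 18*sqrt( 13), - 52,sqrt( 5),57 ]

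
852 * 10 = 8520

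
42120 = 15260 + 26860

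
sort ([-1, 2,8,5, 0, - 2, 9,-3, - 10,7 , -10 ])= [ -10, - 10, -3, - 2, - 1,0,2,5,7,8,9]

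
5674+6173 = 11847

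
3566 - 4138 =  - 572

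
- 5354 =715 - 6069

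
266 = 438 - 172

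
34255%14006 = 6243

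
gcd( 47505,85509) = 9501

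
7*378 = 2646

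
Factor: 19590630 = 2^1 * 3^1*5^1*17^1*107^1*359^1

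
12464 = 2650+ 9814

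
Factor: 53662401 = 3^2*13^2*35281^1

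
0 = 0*9050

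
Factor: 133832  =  2^3*16729^1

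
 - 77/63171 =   -  1 + 63094/63171 = - 0.00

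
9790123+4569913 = 14360036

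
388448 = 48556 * 8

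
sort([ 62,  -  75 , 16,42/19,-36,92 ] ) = [ - 75,-36,42/19,16,62,92]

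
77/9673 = 77/9673 = 0.01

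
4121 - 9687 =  - 5566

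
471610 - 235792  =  235818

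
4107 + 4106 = 8213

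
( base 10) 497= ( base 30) gh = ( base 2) 111110001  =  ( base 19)173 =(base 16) 1f1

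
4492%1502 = 1488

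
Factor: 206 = 2^1*103^1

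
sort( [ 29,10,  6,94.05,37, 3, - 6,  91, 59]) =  [-6, 3,6, 10,29,  37, 59 , 91,  94.05] 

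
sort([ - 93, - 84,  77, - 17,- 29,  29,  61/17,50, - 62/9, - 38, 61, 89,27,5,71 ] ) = [ - 93, - 84, - 38,  -  29, - 17, - 62/9,61/17,  5,27, 29,50, 61, 71, 77, 89] 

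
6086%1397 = 498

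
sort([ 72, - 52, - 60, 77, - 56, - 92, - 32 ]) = [-92,  -  60, - 56, - 52,- 32, 72, 77]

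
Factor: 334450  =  2^1*5^2*6689^1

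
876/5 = 175 + 1/5 = 175.20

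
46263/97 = 46263/97 = 476.94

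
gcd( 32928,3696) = 336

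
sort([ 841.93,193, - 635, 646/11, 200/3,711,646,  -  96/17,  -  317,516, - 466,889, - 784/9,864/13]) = [  -  635, - 466,-317, - 784/9,  -  96/17  ,  646/11 , 864/13,200/3,193,516,646,711,841.93 , 889]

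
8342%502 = 310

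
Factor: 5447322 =2^1 * 3^2*302629^1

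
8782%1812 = 1534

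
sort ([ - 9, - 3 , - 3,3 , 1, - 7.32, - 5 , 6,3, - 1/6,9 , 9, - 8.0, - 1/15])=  [ - 9,- 8.0, - 7.32,-5, - 3, - 3, - 1/6,-1/15,1,3 , 3,  6, 9,9]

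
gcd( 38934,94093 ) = 1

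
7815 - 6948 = 867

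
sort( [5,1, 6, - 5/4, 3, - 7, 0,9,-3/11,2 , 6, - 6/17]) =[ - 7, - 5/4, - 6/17,-3/11,0, 1  ,  2,3,5,6, 6 , 9] 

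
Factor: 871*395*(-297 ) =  - 102181365 = -  3^3*5^1 * 11^1 * 13^1*67^1*79^1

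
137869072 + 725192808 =863061880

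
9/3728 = 9/3728  =  0.00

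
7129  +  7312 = 14441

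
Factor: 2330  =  2^1 * 5^1 * 233^1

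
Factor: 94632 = 2^3*3^1*3943^1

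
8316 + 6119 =14435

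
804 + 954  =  1758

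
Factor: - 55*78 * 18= - 2^2*3^3 * 5^1*11^1*13^1 = -77220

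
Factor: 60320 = 2^5*5^1*13^1*29^1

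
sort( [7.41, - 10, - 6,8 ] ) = [-10, - 6,7.41,8]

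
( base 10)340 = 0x154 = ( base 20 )H0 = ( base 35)9p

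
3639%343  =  209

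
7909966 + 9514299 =17424265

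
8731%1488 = 1291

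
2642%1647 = 995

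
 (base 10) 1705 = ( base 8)3251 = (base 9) 2304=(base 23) 353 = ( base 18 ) 54d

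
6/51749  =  6/51749 = 0.00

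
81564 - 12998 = 68566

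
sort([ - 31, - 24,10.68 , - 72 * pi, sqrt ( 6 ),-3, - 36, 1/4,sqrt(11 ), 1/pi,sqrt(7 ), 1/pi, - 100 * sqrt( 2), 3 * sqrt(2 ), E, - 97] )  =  [ - 72 * pi, - 100*sqrt(2 ) ,  -  97, - 36, - 31,-24, -3,1/4, 1/pi,1/pi,sqrt(6 ), sqrt(7 ),E, sqrt( 11 ), 3*sqrt ( 2 ), 10.68] 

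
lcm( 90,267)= 8010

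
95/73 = 1 + 22/73 = 1.30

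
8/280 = 1/35=0.03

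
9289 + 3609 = 12898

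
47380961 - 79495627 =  - 32114666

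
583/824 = 583/824 =0.71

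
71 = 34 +37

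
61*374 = 22814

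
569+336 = 905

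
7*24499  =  171493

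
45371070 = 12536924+32834146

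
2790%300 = 90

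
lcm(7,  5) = 35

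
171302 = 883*194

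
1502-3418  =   - 1916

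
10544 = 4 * 2636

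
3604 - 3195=409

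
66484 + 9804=76288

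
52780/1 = 52780 = 52780.00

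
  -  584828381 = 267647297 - 852475678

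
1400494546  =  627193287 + 773301259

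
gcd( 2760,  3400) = 40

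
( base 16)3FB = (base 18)32B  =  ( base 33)ut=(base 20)2AJ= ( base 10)1019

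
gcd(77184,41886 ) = 18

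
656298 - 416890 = 239408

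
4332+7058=11390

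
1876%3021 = 1876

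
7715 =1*7715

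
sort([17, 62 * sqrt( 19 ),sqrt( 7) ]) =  [ sqrt( 7), 17,62*sqrt( 19) ]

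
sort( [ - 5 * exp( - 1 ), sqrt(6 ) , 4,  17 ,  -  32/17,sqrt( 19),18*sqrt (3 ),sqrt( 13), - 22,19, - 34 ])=[-34, - 22, - 32/17, - 5*exp( - 1),sqrt (6),sqrt( 13 ),4,sqrt( 19),17, 19, 18*sqrt( 3 ) ] 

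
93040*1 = 93040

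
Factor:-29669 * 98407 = -29669^1*98407^1 = -2919637283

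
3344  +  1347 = 4691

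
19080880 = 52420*364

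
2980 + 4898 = 7878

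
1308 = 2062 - 754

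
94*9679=909826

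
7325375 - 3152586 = 4172789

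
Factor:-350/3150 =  - 1/9 = - 3^( - 2)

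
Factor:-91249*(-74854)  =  2^1 * 13^1  *2879^1*91249^1 = 6830352646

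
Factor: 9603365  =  5^1*353^1*5441^1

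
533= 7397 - 6864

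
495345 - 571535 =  - 76190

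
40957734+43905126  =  84862860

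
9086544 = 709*12816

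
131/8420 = 131/8420 = 0.02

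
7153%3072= 1009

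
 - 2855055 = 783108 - 3638163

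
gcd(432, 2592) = 432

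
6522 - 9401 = -2879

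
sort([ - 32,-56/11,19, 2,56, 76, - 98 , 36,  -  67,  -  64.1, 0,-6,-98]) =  [ - 98, - 98, - 67,-64.1, - 32,-6,-56/11, 0,2,19,36,56, 76]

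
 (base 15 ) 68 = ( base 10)98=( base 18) 58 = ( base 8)142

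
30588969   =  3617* 8457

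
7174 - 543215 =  - 536041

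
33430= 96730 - 63300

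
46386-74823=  - 28437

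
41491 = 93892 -52401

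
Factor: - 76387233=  - 3^1*13^1*79^1 * 24793^1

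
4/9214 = 2/4607 = 0.00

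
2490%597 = 102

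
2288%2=0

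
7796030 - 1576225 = 6219805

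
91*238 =21658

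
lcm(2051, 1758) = 12306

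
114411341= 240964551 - 126553210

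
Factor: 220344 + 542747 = 7^1*  109013^1 = 763091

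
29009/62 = 467+55/62 = 467.89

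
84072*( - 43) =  - 3615096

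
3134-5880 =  - 2746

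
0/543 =0 = 0.00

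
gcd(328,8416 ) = 8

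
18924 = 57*332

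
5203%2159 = 885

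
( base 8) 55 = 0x2d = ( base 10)45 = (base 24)1L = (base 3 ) 1200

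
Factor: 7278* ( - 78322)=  - 2^2*3^1*1213^1*39161^1= - 570027516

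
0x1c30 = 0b1110000110000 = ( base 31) 7fo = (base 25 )bdg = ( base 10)7216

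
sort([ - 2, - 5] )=[ - 5 , - 2]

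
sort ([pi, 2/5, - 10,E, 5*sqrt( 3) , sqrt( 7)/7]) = [ - 10,sqrt(7 ) /7, 2/5, E, pi,5*sqrt( 3) ] 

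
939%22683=939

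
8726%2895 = 41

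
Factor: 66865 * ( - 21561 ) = -1441676265 = - 3^1*5^1*43^1*311^1*7187^1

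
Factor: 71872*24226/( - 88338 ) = - 870585536/44169 = - 2^6*3^ ( - 1)*1123^1*12113^1 * 14723^( - 1) 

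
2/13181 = 2/13181 = 0.00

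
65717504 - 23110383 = 42607121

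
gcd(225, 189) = 9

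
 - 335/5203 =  - 1 + 4868/5203 = - 0.06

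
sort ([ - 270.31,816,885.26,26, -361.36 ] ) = [ - 361.36, - 270.31, 26, 816,885.26 ]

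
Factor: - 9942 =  - 2^1*3^1*1657^1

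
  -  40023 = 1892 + -41915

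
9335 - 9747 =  - 412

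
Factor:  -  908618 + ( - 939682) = -1848300 = - 2^2*3^1*5^2*61^1*101^1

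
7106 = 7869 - 763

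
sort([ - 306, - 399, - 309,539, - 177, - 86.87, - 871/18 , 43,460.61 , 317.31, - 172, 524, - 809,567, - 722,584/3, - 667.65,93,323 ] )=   [ - 809 , - 722,  -  667.65, - 399,-309 , - 306, - 177,  -  172, - 86.87, - 871/18,43,93,584/3,317.31,323,460.61,524,539, 567]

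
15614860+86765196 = 102380056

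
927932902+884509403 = 1812442305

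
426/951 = 142/317 = 0.45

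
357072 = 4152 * 86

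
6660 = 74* 90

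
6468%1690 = 1398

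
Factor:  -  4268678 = -2^1*2134339^1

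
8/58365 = 8/58365 = 0.00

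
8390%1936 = 646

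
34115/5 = 6823 = 6823.00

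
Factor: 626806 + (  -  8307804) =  - 7680998=- 2^1*13^1*29^1*61^1*167^1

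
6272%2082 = 26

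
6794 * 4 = 27176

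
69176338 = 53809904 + 15366434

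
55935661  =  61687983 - 5752322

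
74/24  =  37/12 = 3.08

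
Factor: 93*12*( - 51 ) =-2^2*3^3*17^1*31^1 = - 56916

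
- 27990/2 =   -  13995=- 13995.00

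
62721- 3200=59521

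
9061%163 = 96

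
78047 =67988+10059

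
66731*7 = 467117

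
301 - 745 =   -  444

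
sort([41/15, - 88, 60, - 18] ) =[ - 88, - 18,41/15, 60] 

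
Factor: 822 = 2^1 * 3^1*137^1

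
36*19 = 684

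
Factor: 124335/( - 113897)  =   - 3^4*5^1 * 7^( -1) * 53^( - 1 ) = - 405/371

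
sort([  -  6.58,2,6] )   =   [ - 6.58 , 2,6 ]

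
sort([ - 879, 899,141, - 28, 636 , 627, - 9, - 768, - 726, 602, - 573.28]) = [-879, - 768, -726, -573.28,  -  28,  -  9,141,  602,627,636 , 899] 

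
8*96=768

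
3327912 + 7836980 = 11164892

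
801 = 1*801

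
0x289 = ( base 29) mb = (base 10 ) 649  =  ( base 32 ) K9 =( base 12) 461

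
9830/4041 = 2+1748/4041 = 2.43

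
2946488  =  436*6758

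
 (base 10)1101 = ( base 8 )2115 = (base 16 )44D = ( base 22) 261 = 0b10001001101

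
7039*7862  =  55340618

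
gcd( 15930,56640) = 1770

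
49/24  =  49/24  =  2.04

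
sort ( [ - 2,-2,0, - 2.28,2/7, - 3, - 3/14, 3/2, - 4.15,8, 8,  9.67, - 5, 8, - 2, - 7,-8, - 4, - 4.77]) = [-8, - 7, - 5, - 4.77,-4.15, - 4,  -  3, - 2.28,  -  2, - 2 , - 2,-3/14,0, 2/7,3/2, 8 , 8, 8, 9.67] 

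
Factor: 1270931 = 857^1*1483^1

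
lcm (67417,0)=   0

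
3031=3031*1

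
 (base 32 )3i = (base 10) 114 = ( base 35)39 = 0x72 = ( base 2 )1110010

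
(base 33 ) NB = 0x302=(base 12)542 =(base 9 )1045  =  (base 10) 770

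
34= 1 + 33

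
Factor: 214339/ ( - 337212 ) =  - 2^( - 2 ) * 3^( - 2) * 17^( - 1 )*389^1 = - 389/612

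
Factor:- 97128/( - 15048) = 71/11  =  11^ ( - 1)*71^1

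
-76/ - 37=2 + 2/37 = 2.05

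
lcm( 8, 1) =8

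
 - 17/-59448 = 17/59448 =0.00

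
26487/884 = 26487/884 = 29.96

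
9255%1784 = 335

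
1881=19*99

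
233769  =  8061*29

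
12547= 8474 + 4073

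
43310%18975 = 5360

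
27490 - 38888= -11398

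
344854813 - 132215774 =212639039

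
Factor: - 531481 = -531481^1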